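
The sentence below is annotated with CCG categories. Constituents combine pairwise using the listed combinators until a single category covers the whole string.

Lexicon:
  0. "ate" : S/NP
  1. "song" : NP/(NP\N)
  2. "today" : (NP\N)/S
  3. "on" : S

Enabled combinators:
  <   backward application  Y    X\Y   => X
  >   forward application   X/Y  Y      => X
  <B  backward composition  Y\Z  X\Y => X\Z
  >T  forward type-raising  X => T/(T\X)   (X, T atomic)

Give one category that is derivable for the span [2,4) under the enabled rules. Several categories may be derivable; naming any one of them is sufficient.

[0,4] S   >
  [0,1] "ate" : S/NP
  [1,4] NP   >
    [1,2] "song" : NP/(NP\N)
    [2,4] NP\N   >
      [2,3] "today" : (NP\N)/S
      [3,4] "on" : S

NP\N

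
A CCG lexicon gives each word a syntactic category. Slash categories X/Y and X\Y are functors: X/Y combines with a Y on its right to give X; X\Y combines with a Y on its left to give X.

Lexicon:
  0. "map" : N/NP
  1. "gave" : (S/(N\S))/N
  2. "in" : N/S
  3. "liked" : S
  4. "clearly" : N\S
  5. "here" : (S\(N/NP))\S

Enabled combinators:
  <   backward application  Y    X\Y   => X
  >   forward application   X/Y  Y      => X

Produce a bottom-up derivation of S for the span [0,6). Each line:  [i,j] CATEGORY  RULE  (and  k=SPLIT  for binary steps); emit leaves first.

[0,1] N/NP  lex  "map"
[1,2] (S/(N\S))/N  lex  "gave"
[2,3] N/S  lex  "in"
[3,4] S  lex  "liked"
[2,4] N  >  k=3
[1,4] S/(N\S)  >  k=2
[4,5] N\S  lex  "clearly"
[1,5] S  >  k=4
[5,6] (S\(N/NP))\S  lex  "here"
[1,6] S\(N/NP)  <  k=5
[0,6] S  <  k=1

[0,6] S   <
  [0,1] "map" : N/NP
  [1,6] S\(N/NP)   <
    [1,5] S   >
      [1,4] S/(N\S)   >
        [1,2] "gave" : (S/(N\S))/N
        [2,4] N   >
          [2,3] "in" : N/S
          [3,4] "liked" : S
      [4,5] "clearly" : N\S
    [5,6] "here" : (S\(N/NP))\S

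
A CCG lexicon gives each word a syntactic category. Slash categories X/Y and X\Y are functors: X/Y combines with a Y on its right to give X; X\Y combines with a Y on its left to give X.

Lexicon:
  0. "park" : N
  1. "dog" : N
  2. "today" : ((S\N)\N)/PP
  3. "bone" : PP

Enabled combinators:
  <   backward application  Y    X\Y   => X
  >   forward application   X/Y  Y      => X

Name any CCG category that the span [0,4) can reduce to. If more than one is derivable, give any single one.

S

[0,4] S   <
  [0,1] "park" : N
  [1,4] S\N   <
    [1,2] "dog" : N
    [2,4] (S\N)\N   >
      [2,3] "today" : ((S\N)\N)/PP
      [3,4] "bone" : PP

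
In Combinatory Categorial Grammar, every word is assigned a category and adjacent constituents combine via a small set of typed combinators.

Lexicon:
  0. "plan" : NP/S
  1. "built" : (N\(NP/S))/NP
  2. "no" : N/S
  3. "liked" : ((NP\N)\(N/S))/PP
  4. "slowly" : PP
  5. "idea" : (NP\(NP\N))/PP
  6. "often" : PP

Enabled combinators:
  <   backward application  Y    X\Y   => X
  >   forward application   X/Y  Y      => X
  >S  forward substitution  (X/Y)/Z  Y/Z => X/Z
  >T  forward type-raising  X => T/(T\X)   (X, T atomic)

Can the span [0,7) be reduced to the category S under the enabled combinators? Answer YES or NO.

NO

NP/S (N\(NP/S))/NP N/S ((NP\N)\(N/S))/PP PP (NP\(NP\N))/PP PP
CKY chart[0,7] = {N, N/(N\N), NP/(NP\N), PP/(PP\N), S/(S\N)}; S ∉ chart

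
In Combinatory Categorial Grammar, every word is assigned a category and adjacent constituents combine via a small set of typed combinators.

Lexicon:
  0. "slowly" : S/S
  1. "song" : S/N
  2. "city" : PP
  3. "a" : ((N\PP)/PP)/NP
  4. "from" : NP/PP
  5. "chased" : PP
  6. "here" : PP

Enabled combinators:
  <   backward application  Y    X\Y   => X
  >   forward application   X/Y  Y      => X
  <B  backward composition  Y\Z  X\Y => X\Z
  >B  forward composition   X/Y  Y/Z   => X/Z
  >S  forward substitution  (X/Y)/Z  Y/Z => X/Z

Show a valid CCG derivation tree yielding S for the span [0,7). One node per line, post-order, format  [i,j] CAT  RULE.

[0,1] S/S  lex  "slowly"
[1,2] S/N  lex  "song"
[0,2] S/N  >B  k=1
[2,3] PP  lex  "city"
[3,4] ((N\PP)/PP)/NP  lex  "a"
[4,5] NP/PP  lex  "from"
[5,6] PP  lex  "chased"
[4,6] NP  >  k=5
[3,6] (N\PP)/PP  >  k=4
[6,7] PP  lex  "here"
[3,7] N\PP  >  k=6
[2,7] N  <  k=3
[0,7] S  >  k=2

[0,7] S   >
  [0,2] S/N   >B
    [0,1] "slowly" : S/S
    [1,2] "song" : S/N
  [2,7] N   <
    [2,3] "city" : PP
    [3,7] N\PP   >
      [3,6] (N\PP)/PP   >
        [3,4] "a" : ((N\PP)/PP)/NP
        [4,6] NP   >
          [4,5] "from" : NP/PP
          [5,6] "chased" : PP
      [6,7] "here" : PP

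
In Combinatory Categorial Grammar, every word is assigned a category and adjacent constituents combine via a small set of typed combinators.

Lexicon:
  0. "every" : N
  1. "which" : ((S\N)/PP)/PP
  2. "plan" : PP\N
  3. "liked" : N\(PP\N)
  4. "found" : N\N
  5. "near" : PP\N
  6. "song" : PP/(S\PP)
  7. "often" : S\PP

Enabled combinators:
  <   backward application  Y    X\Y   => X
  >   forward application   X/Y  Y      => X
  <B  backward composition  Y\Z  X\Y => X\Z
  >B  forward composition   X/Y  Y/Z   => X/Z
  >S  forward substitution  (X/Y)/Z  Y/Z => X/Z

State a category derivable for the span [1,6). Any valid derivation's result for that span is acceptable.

(S\N)/PP

[0,8] S   <
  [0,1] "every" : N
  [1,8] S\N   >
    [1,6] (S\N)/PP   >
      [1,2] "which" : ((S\N)/PP)/PP
      [2,6] PP   <
        [2,4] N   <
          [2,3] "plan" : PP\N
          [3,4] "liked" : N\(PP\N)
        [4,6] PP\N   <B
          [4,5] "found" : N\N
          [5,6] "near" : PP\N
    [6,8] PP   >
      [6,7] "song" : PP/(S\PP)
      [7,8] "often" : S\PP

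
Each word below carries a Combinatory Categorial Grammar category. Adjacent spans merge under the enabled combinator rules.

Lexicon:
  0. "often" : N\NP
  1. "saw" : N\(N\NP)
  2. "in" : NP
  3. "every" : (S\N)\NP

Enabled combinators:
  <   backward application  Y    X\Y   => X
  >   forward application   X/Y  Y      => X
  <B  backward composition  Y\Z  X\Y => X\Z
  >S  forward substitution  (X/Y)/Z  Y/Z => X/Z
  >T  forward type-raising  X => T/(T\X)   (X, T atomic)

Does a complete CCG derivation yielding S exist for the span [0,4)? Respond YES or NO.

[0,4] S   <
  [0,2] N   <
    [0,1] "often" : N\NP
    [1,2] "saw" : N\(N\NP)
  [2,4] S\N   <
    [2,3] "in" : NP
    [3,4] "every" : (S\N)\NP

YES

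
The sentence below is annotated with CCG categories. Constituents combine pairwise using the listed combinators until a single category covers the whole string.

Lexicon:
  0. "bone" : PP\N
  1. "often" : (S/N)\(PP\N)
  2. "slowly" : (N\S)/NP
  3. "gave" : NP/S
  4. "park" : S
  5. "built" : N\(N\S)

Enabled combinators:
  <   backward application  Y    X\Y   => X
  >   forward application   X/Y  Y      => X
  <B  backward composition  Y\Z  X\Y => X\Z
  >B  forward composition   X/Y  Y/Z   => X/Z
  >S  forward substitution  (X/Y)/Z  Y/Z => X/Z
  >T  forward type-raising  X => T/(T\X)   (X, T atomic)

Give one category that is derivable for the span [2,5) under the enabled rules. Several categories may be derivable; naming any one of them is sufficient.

N\S

[0,6] S   >
  [0,2] S/N   <
    [0,1] "bone" : PP\N
    [1,2] "often" : (S/N)\(PP\N)
  [2,6] N   <
    [2,5] N\S   >
      [2,3] "slowly" : (N\S)/NP
      [3,5] NP   >
        [3,4] "gave" : NP/S
        [4,5] "park" : S
    [5,6] "built" : N\(N\S)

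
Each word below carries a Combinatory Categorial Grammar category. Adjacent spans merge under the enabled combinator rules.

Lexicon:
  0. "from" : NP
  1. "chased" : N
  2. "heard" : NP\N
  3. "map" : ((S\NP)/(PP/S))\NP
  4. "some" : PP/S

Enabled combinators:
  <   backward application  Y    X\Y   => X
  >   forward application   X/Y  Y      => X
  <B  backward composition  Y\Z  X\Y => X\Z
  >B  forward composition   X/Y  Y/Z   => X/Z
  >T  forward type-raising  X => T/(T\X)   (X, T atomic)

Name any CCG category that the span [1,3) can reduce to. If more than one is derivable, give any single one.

NP

[0,5] S   <
  [0,1] "from" : NP
  [1,5] S\NP   >
    [1,4] (S\NP)/(PP/S)   <
      [1,3] NP   <
        [1,2] "chased" : N
        [2,3] "heard" : NP\N
      [3,4] "map" : ((S\NP)/(PP/S))\NP
    [4,5] "some" : PP/S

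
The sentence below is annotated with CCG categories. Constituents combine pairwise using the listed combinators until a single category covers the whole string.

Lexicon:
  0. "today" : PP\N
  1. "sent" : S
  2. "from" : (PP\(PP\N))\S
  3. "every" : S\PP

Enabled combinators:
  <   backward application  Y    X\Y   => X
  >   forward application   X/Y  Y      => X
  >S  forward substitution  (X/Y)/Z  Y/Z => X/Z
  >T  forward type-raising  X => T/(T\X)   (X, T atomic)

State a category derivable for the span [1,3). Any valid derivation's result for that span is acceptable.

PP\(PP\N)

[0,4] S   <
  [0,3] PP   <
    [0,1] "today" : PP\N
    [1,3] PP\(PP\N)   <
      [1,2] "sent" : S
      [2,3] "from" : (PP\(PP\N))\S
  [3,4] "every" : S\PP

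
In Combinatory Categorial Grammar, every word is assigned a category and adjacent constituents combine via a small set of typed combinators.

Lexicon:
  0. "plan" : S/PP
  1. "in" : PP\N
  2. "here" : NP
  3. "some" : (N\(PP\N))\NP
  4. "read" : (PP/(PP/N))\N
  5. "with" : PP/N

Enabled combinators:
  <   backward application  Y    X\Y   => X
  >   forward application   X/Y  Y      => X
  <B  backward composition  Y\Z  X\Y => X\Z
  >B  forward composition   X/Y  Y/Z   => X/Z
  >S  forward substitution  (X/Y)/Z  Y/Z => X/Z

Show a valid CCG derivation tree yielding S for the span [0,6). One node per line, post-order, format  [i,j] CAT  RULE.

[0,6] S   >
  [0,1] "plan" : S/PP
  [1,6] PP   >
    [1,5] PP/(PP/N)   <
      [1,4] N   <
        [1,2] "in" : PP\N
        [2,4] N\(PP\N)   <
          [2,3] "here" : NP
          [3,4] "some" : (N\(PP\N))\NP
      [4,5] "read" : (PP/(PP/N))\N
    [5,6] "with" : PP/N

[0,1] S/PP  lex  "plan"
[1,2] PP\N  lex  "in"
[2,3] NP  lex  "here"
[3,4] (N\(PP\N))\NP  lex  "some"
[2,4] N\(PP\N)  <  k=3
[1,4] N  <  k=2
[4,5] (PP/(PP/N))\N  lex  "read"
[1,5] PP/(PP/N)  <  k=4
[5,6] PP/N  lex  "with"
[1,6] PP  >  k=5
[0,6] S  >  k=1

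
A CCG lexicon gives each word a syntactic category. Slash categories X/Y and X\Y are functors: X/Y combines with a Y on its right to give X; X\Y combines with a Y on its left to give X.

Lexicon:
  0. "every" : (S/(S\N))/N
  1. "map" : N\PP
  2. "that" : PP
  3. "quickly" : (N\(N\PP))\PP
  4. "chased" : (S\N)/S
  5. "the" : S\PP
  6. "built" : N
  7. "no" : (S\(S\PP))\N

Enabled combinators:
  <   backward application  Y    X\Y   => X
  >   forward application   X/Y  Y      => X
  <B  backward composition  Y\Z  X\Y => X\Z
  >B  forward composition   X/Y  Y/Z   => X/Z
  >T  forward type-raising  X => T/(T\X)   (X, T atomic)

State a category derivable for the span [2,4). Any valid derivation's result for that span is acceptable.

N\(N\PP)

[0,8] S   >
  [0,4] S/(S\N)   >
    [0,1] "every" : (S/(S\N))/N
    [1,4] N   <
      [1,2] "map" : N\PP
      [2,4] N\(N\PP)   <
        [2,3] "that" : PP
        [3,4] "quickly" : (N\(N\PP))\PP
  [4,8] S\N   >
    [4,5] "chased" : (S\N)/S
    [5,8] S   <
      [5,6] "the" : S\PP
      [6,8] S\(S\PP)   <
        [6,7] "built" : N
        [7,8] "no" : (S\(S\PP))\N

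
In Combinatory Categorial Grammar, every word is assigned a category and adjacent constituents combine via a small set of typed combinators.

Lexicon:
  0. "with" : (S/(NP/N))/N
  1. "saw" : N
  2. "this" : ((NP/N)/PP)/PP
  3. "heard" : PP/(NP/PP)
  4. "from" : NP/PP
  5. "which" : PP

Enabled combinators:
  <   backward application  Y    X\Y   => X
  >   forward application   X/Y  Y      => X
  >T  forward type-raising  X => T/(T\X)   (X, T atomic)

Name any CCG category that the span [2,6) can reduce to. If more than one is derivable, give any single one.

NP/N

[0,6] S   >
  [0,2] S/(NP/N)   >
    [0,1] "with" : (S/(NP/N))/N
    [1,2] "saw" : N
  [2,6] NP/N   >
    [2,5] (NP/N)/PP   >
      [2,3] "this" : ((NP/N)/PP)/PP
      [3,5] PP   >
        [3,4] "heard" : PP/(NP/PP)
        [4,5] "from" : NP/PP
    [5,6] "which" : PP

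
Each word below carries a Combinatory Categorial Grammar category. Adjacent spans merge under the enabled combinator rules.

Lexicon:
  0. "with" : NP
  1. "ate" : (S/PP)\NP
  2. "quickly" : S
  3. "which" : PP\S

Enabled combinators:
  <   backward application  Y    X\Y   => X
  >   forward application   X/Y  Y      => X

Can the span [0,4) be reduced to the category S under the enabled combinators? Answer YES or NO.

[0,4] S   >
  [0,2] S/PP   <
    [0,1] "with" : NP
    [1,2] "ate" : (S/PP)\NP
  [2,4] PP   <
    [2,3] "quickly" : S
    [3,4] "which" : PP\S

YES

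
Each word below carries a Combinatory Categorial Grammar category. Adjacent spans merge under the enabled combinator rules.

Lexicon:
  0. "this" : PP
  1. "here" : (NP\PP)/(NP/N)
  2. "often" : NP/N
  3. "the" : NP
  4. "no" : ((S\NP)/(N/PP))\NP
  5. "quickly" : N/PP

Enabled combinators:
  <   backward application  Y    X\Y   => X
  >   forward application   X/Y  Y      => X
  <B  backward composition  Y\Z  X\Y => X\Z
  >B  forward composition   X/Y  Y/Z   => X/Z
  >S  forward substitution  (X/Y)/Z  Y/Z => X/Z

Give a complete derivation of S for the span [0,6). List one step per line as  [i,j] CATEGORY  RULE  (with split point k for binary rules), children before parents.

[0,1] PP  lex  "this"
[1,2] (NP\PP)/(NP/N)  lex  "here"
[2,3] NP/N  lex  "often"
[1,3] NP\PP  >  k=2
[0,3] NP  <  k=1
[3,4] NP  lex  "the"
[4,5] ((S\NP)/(N/PP))\NP  lex  "no"
[3,5] (S\NP)/(N/PP)  <  k=4
[5,6] N/PP  lex  "quickly"
[3,6] S\NP  >  k=5
[0,6] S  <  k=3

[0,6] S   <
  [0,3] NP   <
    [0,1] "this" : PP
    [1,3] NP\PP   >
      [1,2] "here" : (NP\PP)/(NP/N)
      [2,3] "often" : NP/N
  [3,6] S\NP   >
    [3,5] (S\NP)/(N/PP)   <
      [3,4] "the" : NP
      [4,5] "no" : ((S\NP)/(N/PP))\NP
    [5,6] "quickly" : N/PP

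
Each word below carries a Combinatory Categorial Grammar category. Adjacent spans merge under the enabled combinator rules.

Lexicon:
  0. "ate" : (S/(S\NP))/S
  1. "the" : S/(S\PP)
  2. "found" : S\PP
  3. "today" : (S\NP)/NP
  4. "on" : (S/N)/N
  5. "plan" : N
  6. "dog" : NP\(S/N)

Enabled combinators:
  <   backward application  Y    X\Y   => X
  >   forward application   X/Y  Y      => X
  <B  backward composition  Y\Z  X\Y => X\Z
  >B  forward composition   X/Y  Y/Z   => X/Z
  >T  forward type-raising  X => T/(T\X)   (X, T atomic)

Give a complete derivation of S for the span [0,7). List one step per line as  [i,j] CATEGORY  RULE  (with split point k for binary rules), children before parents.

[0,1] (S/(S\NP))/S  lex  "ate"
[1,2] S/(S\PP)  lex  "the"
[2,3] S\PP  lex  "found"
[1,3] S  >  k=2
[0,3] S/(S\NP)  >  k=1
[3,4] (S\NP)/NP  lex  "today"
[4,5] (S/N)/N  lex  "on"
[5,6] N  lex  "plan"
[4,6] S/N  >  k=5
[6,7] NP\(S/N)  lex  "dog"
[4,7] NP  <  k=6
[3,7] S\NP  >  k=4
[0,7] S  >  k=3

[0,7] S   >
  [0,3] S/(S\NP)   >
    [0,1] "ate" : (S/(S\NP))/S
    [1,3] S   >
      [1,2] "the" : S/(S\PP)
      [2,3] "found" : S\PP
  [3,7] S\NP   >
    [3,4] "today" : (S\NP)/NP
    [4,7] NP   <
      [4,6] S/N   >
        [4,5] "on" : (S/N)/N
        [5,6] "plan" : N
      [6,7] "dog" : NP\(S/N)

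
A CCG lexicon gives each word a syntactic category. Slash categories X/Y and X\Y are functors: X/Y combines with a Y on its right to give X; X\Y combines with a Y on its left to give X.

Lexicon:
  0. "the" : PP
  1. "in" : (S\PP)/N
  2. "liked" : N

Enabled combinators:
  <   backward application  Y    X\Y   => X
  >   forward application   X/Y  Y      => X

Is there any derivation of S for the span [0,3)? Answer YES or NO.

[0,3] S   <
  [0,1] "the" : PP
  [1,3] S\PP   >
    [1,2] "in" : (S\PP)/N
    [2,3] "liked" : N

YES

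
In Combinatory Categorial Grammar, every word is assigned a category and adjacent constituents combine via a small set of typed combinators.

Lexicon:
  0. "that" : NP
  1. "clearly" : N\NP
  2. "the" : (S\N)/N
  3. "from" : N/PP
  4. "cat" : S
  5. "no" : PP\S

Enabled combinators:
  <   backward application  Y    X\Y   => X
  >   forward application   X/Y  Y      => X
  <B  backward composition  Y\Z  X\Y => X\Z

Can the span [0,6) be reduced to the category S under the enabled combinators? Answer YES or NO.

[0,6] S   <
  [0,2] N   <
    [0,1] "that" : NP
    [1,2] "clearly" : N\NP
  [2,6] S\N   >
    [2,3] "the" : (S\N)/N
    [3,6] N   >
      [3,4] "from" : N/PP
      [4,6] PP   <
        [4,5] "cat" : S
        [5,6] "no" : PP\S

YES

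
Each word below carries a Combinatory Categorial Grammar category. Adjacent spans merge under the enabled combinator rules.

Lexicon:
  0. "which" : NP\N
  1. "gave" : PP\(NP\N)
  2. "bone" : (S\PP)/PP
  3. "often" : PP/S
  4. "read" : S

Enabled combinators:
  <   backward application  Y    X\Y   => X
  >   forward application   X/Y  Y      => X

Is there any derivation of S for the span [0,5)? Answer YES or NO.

[0,5] S   <
  [0,2] PP   <
    [0,1] "which" : NP\N
    [1,2] "gave" : PP\(NP\N)
  [2,5] S\PP   >
    [2,3] "bone" : (S\PP)/PP
    [3,5] PP   >
      [3,4] "often" : PP/S
      [4,5] "read" : S

YES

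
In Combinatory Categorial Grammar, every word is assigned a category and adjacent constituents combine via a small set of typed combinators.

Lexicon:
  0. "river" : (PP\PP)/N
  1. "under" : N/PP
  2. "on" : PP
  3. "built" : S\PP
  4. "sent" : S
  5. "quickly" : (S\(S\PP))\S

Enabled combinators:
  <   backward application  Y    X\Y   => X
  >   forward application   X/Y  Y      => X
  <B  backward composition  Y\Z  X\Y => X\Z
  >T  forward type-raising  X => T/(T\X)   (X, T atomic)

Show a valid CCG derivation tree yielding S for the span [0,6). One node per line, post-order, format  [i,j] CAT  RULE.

[0,6] S   <
  [0,4] S\PP   <B
    [0,3] PP\PP   >
      [0,1] "river" : (PP\PP)/N
      [1,3] N   >
        [1,2] "under" : N/PP
        [2,3] "on" : PP
    [3,4] "built" : S\PP
  [4,6] S\(S\PP)   <
    [4,5] "sent" : S
    [5,6] "quickly" : (S\(S\PP))\S

[0,1] (PP\PP)/N  lex  "river"
[1,2] N/PP  lex  "under"
[2,3] PP  lex  "on"
[1,3] N  >  k=2
[0,3] PP\PP  >  k=1
[3,4] S\PP  lex  "built"
[0,4] S\PP  <B  k=3
[4,5] S  lex  "sent"
[5,6] (S\(S\PP))\S  lex  "quickly"
[4,6] S\(S\PP)  <  k=5
[0,6] S  <  k=4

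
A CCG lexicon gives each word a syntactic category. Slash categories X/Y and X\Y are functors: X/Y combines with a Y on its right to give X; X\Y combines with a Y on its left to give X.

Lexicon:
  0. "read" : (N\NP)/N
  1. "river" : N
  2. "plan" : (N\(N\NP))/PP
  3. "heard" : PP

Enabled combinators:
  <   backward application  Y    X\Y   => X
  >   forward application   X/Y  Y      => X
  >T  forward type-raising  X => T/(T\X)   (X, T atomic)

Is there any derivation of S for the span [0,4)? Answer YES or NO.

(N\NP)/N N (N\(N\NP))/PP PP
CKY chart[0,4] = {N, N/(N\N), NP/(NP\N), PP/(PP\N), S/(S\N)}; S ∉ chart

NO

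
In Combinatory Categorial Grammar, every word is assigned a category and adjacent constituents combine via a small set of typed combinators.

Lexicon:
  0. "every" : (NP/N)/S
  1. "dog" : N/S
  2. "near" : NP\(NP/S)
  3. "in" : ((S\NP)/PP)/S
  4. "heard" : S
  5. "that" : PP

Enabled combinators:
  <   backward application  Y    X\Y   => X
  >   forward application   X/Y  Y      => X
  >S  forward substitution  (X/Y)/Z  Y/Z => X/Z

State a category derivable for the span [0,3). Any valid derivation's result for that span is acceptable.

[0,6] S   <
  [0,3] NP   <
    [0,2] NP/S   >S
      [0,1] "every" : (NP/N)/S
      [1,2] "dog" : N/S
    [2,3] "near" : NP\(NP/S)
  [3,6] S\NP   >
    [3,5] (S\NP)/PP   >
      [3,4] "in" : ((S\NP)/PP)/S
      [4,5] "heard" : S
    [5,6] "that" : PP

NP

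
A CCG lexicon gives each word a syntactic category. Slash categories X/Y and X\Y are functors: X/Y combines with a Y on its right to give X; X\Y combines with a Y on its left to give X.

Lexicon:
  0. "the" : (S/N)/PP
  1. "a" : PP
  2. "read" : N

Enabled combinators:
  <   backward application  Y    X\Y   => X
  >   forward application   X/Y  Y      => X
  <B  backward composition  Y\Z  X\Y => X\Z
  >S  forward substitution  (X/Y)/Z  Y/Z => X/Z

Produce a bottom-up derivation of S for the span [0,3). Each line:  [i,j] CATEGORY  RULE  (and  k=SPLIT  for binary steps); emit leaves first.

[0,1] (S/N)/PP  lex  "the"
[1,2] PP  lex  "a"
[0,2] S/N  >  k=1
[2,3] N  lex  "read"
[0,3] S  >  k=2

[0,3] S   >
  [0,2] S/N   >
    [0,1] "the" : (S/N)/PP
    [1,2] "a" : PP
  [2,3] "read" : N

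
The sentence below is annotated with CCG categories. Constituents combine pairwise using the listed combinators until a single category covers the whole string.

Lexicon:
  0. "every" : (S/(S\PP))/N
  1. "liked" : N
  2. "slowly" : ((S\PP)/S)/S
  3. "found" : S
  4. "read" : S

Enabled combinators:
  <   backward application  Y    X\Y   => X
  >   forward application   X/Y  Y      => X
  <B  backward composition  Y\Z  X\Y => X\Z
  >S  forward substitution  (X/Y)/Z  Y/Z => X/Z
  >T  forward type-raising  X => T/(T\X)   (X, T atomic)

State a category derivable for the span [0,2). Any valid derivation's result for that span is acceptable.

[0,5] S   >
  [0,2] S/(S\PP)   >
    [0,1] "every" : (S/(S\PP))/N
    [1,2] "liked" : N
  [2,5] S\PP   >
    [2,4] (S\PP)/S   >
      [2,3] "slowly" : ((S\PP)/S)/S
      [3,4] "found" : S
    [4,5] "read" : S

S/(S\PP)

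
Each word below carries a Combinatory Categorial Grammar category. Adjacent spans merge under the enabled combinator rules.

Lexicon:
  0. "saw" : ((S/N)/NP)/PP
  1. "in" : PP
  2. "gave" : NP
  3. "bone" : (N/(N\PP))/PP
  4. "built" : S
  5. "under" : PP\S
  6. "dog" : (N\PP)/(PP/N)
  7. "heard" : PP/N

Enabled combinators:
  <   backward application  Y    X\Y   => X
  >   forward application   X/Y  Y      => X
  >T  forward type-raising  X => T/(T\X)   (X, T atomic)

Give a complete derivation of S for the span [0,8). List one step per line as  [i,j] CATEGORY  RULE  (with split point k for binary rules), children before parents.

[0,1] ((S/N)/NP)/PP  lex  "saw"
[1,2] PP  lex  "in"
[0,2] (S/N)/NP  >  k=1
[2,3] NP  lex  "gave"
[0,3] S/N  >  k=2
[3,4] (N/(N\PP))/PP  lex  "bone"
[4,5] S  lex  "built"
[4,5] PP/(PP\S)  >T
[5,6] PP\S  lex  "under"
[4,6] PP  >  k=5
[3,6] N/(N\PP)  >  k=4
[6,7] (N\PP)/(PP/N)  lex  "dog"
[7,8] PP/N  lex  "heard"
[6,8] N\PP  >  k=7
[3,8] N  >  k=6
[0,8] S  >  k=3

[0,8] S   >
  [0,3] S/N   >
    [0,2] (S/N)/NP   >
      [0,1] "saw" : ((S/N)/NP)/PP
      [1,2] "in" : PP
    [2,3] "gave" : NP
  [3,8] N   >
    [3,6] N/(N\PP)   >
      [3,4] "bone" : (N/(N\PP))/PP
      [4,6] PP   >
        [4,5] PP/(PP\S)   >T
          [4,5] "built" : S
        [5,6] "under" : PP\S
    [6,8] N\PP   >
      [6,7] "dog" : (N\PP)/(PP/N)
      [7,8] "heard" : PP/N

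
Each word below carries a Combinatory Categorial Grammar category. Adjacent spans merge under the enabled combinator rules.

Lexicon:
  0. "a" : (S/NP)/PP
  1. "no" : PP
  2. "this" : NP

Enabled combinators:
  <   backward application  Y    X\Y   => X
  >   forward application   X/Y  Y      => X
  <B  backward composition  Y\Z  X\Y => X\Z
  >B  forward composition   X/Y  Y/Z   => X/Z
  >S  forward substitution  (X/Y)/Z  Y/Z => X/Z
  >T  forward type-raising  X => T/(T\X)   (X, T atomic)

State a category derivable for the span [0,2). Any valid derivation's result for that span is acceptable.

S/NP

[0,3] S   >
  [0,2] S/NP   >
    [0,1] "a" : (S/NP)/PP
    [1,2] "no" : PP
  [2,3] "this" : NP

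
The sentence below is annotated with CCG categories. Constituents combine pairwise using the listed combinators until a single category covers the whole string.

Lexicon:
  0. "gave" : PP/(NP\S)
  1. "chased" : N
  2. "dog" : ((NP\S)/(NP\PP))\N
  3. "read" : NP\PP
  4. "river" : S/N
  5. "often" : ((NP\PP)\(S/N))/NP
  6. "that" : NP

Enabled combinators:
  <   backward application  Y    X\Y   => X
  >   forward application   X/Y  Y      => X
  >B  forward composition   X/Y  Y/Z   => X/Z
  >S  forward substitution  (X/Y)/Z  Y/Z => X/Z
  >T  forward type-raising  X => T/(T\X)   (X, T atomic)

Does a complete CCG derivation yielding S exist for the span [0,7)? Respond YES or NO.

NO

PP/(NP\S) N ((NP\S)/(NP\PP))\N NP\PP S/N ((NP\PP)\(S/N))/NP NP
CKY chart[0,7] = {N/(N\NP), NP, NP/(NP\NP), PP/(PP\NP), S/(S\NP)}; S ∉ chart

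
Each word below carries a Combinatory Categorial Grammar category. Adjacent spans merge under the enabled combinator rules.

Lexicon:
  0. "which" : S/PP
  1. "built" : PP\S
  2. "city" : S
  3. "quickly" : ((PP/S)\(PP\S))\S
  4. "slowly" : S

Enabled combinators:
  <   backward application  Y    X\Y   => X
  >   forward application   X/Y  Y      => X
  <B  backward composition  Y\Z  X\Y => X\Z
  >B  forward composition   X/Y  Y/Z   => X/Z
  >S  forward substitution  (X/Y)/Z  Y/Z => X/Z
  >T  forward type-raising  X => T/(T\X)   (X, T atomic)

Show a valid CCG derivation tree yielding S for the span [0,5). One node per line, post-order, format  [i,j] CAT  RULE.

[0,1] S/PP  lex  "which"
[1,2] PP\S  lex  "built"
[2,3] S  lex  "city"
[3,4] ((PP/S)\(PP\S))\S  lex  "quickly"
[2,4] (PP/S)\(PP\S)  <  k=3
[1,4] PP/S  <  k=2
[4,5] S  lex  "slowly"
[1,5] PP  >  k=4
[0,5] S  >  k=1

[0,5] S   >
  [0,1] "which" : S/PP
  [1,5] PP   >
    [1,4] PP/S   <
      [1,2] "built" : PP\S
      [2,4] (PP/S)\(PP\S)   <
        [2,3] "city" : S
        [3,4] "quickly" : ((PP/S)\(PP\S))\S
    [4,5] "slowly" : S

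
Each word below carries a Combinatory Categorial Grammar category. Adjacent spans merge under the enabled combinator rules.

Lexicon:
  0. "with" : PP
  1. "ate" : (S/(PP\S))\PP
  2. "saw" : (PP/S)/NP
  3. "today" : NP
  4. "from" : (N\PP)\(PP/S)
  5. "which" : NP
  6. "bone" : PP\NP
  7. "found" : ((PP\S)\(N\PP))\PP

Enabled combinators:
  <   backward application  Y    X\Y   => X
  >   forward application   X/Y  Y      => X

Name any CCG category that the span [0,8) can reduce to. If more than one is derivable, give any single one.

S

[0,8] S   >
  [0,2] S/(PP\S)   <
    [0,1] "with" : PP
    [1,2] "ate" : (S/(PP\S))\PP
  [2,8] PP\S   <
    [2,5] N\PP   <
      [2,4] PP/S   >
        [2,3] "saw" : (PP/S)/NP
        [3,4] "today" : NP
      [4,5] "from" : (N\PP)\(PP/S)
    [5,8] (PP\S)\(N\PP)   <
      [5,7] PP   <
        [5,6] "which" : NP
        [6,7] "bone" : PP\NP
      [7,8] "found" : ((PP\S)\(N\PP))\PP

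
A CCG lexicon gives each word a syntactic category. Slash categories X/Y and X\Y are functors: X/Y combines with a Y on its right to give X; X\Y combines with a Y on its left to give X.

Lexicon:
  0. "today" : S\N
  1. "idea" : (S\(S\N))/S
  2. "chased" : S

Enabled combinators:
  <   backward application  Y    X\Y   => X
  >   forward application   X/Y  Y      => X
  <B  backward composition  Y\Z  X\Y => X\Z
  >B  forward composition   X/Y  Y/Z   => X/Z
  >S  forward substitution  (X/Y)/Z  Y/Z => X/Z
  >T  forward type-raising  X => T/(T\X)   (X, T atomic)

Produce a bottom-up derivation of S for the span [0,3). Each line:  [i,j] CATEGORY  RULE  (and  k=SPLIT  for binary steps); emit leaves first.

[0,1] S\N  lex  "today"
[1,2] (S\(S\N))/S  lex  "idea"
[2,3] S  lex  "chased"
[1,3] S\(S\N)  >  k=2
[0,3] S  <  k=1

[0,3] S   <
  [0,1] "today" : S\N
  [1,3] S\(S\N)   >
    [1,2] "idea" : (S\(S\N))/S
    [2,3] "chased" : S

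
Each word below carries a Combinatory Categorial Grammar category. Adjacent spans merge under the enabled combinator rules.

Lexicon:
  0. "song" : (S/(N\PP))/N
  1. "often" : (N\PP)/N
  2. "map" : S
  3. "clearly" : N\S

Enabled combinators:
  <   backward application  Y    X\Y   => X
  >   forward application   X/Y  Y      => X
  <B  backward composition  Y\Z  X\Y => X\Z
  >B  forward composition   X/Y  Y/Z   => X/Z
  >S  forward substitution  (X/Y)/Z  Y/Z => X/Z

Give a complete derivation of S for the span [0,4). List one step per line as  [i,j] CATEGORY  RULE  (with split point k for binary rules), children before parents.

[0,1] (S/(N\PP))/N  lex  "song"
[1,2] (N\PP)/N  lex  "often"
[0,2] S/N  >S  k=1
[2,3] S  lex  "map"
[3,4] N\S  lex  "clearly"
[2,4] N  <  k=3
[0,4] S  >  k=2

[0,4] S   >
  [0,2] S/N   >S
    [0,1] "song" : (S/(N\PP))/N
    [1,2] "often" : (N\PP)/N
  [2,4] N   <
    [2,3] "map" : S
    [3,4] "clearly" : N\S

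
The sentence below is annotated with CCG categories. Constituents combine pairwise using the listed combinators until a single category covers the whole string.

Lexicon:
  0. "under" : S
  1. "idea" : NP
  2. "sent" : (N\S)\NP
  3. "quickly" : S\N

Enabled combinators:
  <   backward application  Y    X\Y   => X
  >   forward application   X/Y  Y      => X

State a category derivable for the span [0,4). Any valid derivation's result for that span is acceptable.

S

[0,4] S   <
  [0,3] N   <
    [0,1] "under" : S
    [1,3] N\S   <
      [1,2] "idea" : NP
      [2,3] "sent" : (N\S)\NP
  [3,4] "quickly" : S\N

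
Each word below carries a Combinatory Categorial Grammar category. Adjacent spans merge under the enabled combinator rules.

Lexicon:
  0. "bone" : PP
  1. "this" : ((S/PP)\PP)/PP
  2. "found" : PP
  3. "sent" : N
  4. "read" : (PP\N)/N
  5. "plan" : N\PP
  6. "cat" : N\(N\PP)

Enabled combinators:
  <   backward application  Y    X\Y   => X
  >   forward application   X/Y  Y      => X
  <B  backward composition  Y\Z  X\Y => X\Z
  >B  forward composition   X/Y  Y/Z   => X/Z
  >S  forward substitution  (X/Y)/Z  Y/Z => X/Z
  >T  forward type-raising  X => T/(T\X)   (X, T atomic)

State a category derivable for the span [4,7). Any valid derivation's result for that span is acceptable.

[0,7] S   >
  [0,3] S/PP   <
    [0,1] "bone" : PP
    [1,3] (S/PP)\PP   >
      [1,2] "this" : ((S/PP)\PP)/PP
      [2,3] "found" : PP
  [3,7] PP   <
    [3,4] "sent" : N
    [4,7] PP\N   >
      [4,5] "read" : (PP\N)/N
      [5,7] N   <
        [5,6] "plan" : N\PP
        [6,7] "cat" : N\(N\PP)

PP\N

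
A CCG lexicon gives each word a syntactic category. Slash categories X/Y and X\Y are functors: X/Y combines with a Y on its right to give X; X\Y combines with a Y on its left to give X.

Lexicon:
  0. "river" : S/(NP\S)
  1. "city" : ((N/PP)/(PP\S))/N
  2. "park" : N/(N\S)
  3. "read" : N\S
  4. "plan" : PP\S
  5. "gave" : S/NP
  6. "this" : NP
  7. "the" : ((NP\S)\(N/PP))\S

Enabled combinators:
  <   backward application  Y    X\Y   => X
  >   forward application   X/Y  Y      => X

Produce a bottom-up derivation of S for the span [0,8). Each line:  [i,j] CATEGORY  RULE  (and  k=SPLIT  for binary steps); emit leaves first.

[0,1] S/(NP\S)  lex  "river"
[1,2] ((N/PP)/(PP\S))/N  lex  "city"
[2,3] N/(N\S)  lex  "park"
[3,4] N\S  lex  "read"
[2,4] N  >  k=3
[1,4] (N/PP)/(PP\S)  >  k=2
[4,5] PP\S  lex  "plan"
[1,5] N/PP  >  k=4
[5,6] S/NP  lex  "gave"
[6,7] NP  lex  "this"
[5,7] S  >  k=6
[7,8] ((NP\S)\(N/PP))\S  lex  "the"
[5,8] (NP\S)\(N/PP)  <  k=7
[1,8] NP\S  <  k=5
[0,8] S  >  k=1

[0,8] S   >
  [0,1] "river" : S/(NP\S)
  [1,8] NP\S   <
    [1,5] N/PP   >
      [1,4] (N/PP)/(PP\S)   >
        [1,2] "city" : ((N/PP)/(PP\S))/N
        [2,4] N   >
          [2,3] "park" : N/(N\S)
          [3,4] "read" : N\S
      [4,5] "plan" : PP\S
    [5,8] (NP\S)\(N/PP)   <
      [5,7] S   >
        [5,6] "gave" : S/NP
        [6,7] "this" : NP
      [7,8] "the" : ((NP\S)\(N/PP))\S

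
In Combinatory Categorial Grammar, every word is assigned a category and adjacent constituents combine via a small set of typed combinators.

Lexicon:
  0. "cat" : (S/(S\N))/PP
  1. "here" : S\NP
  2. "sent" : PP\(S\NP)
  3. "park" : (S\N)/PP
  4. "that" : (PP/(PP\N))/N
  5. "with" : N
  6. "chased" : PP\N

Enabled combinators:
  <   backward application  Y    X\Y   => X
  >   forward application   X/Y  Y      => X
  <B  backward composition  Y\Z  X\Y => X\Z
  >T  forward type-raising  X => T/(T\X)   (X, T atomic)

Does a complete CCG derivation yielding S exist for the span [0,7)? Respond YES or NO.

YES

[0,7] S   >
  [0,3] S/(S\N)   >
    [0,1] "cat" : (S/(S\N))/PP
    [1,3] PP   <
      [1,2] "here" : S\NP
      [2,3] "sent" : PP\(S\NP)
  [3,7] S\N   >
    [3,4] "park" : (S\N)/PP
    [4,7] PP   >
      [4,6] PP/(PP\N)   >
        [4,5] "that" : (PP/(PP\N))/N
        [5,6] "with" : N
      [6,7] "chased" : PP\N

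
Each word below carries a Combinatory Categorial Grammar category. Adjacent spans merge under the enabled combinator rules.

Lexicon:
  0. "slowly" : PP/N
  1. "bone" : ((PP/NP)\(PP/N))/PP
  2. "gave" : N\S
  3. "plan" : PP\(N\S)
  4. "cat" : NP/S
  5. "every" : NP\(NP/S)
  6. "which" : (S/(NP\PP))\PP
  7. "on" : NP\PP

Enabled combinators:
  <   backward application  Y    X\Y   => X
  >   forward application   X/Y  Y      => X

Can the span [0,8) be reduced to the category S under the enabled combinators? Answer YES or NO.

YES

[0,8] S   >
  [0,7] S/(NP\PP)   <
    [0,6] PP   >
      [0,4] PP/NP   <
        [0,1] "slowly" : PP/N
        [1,4] (PP/NP)\(PP/N)   >
          [1,2] "bone" : ((PP/NP)\(PP/N))/PP
          [2,4] PP   <
            [2,3] "gave" : N\S
            [3,4] "plan" : PP\(N\S)
      [4,6] NP   <
        [4,5] "cat" : NP/S
        [5,6] "every" : NP\(NP/S)
    [6,7] "which" : (S/(NP\PP))\PP
  [7,8] "on" : NP\PP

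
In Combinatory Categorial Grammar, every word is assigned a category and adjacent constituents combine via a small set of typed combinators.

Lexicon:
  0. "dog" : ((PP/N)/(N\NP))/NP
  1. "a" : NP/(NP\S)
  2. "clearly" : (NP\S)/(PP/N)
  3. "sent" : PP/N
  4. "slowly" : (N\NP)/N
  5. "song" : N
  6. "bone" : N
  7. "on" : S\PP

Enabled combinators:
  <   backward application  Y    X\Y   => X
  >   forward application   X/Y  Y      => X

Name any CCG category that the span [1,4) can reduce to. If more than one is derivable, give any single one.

[0,8] S   <
  [0,7] PP   >
    [0,6] PP/N   >
      [0,4] (PP/N)/(N\NP)   >
        [0,1] "dog" : ((PP/N)/(N\NP))/NP
        [1,4] NP   >
          [1,2] "a" : NP/(NP\S)
          [2,4] NP\S   >
            [2,3] "clearly" : (NP\S)/(PP/N)
            [3,4] "sent" : PP/N
      [4,6] N\NP   >
        [4,5] "slowly" : (N\NP)/N
        [5,6] "song" : N
    [6,7] "bone" : N
  [7,8] "on" : S\PP

NP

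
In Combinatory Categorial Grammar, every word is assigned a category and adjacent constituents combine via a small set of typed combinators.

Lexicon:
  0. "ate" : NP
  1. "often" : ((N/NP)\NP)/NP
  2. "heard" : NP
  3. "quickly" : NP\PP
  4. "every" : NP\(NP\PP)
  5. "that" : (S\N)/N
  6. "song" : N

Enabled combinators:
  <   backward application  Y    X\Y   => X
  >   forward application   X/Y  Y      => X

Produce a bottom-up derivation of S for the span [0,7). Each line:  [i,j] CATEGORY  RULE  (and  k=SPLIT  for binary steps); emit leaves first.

[0,1] NP  lex  "ate"
[1,2] ((N/NP)\NP)/NP  lex  "often"
[2,3] NP  lex  "heard"
[1,3] (N/NP)\NP  >  k=2
[0,3] N/NP  <  k=1
[3,4] NP\PP  lex  "quickly"
[4,5] NP\(NP\PP)  lex  "every"
[3,5] NP  <  k=4
[0,5] N  >  k=3
[5,6] (S\N)/N  lex  "that"
[6,7] N  lex  "song"
[5,7] S\N  >  k=6
[0,7] S  <  k=5

[0,7] S   <
  [0,5] N   >
    [0,3] N/NP   <
      [0,1] "ate" : NP
      [1,3] (N/NP)\NP   >
        [1,2] "often" : ((N/NP)\NP)/NP
        [2,3] "heard" : NP
    [3,5] NP   <
      [3,4] "quickly" : NP\PP
      [4,5] "every" : NP\(NP\PP)
  [5,7] S\N   >
    [5,6] "that" : (S\N)/N
    [6,7] "song" : N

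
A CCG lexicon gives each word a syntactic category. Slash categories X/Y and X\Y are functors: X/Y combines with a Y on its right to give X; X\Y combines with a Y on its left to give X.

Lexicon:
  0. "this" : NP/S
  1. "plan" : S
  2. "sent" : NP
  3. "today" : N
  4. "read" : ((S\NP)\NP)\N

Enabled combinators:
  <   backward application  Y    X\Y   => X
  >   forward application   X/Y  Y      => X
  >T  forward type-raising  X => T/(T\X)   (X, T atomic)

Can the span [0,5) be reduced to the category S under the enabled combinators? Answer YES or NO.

YES

[0,5] S   <
  [0,2] NP   >
    [0,1] "this" : NP/S
    [1,2] "plan" : S
  [2,5] S\NP   <
    [2,3] "sent" : NP
    [3,5] (S\NP)\NP   <
      [3,4] "today" : N
      [4,5] "read" : ((S\NP)\NP)\N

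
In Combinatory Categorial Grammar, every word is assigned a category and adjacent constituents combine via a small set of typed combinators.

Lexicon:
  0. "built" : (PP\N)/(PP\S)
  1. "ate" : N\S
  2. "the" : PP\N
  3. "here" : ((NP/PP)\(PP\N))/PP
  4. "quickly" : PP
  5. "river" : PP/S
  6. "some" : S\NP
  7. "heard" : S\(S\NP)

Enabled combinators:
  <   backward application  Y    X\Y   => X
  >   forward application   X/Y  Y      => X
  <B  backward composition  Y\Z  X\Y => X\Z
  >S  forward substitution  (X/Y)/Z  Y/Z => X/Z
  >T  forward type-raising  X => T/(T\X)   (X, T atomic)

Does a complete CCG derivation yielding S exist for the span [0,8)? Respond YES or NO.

(PP\N)/(PP\S) N\S PP\N ((NP/PP)\(PP\N))/PP PP PP/S S\NP S\(S\NP)
CKY chart[0,8] = {N/(N\NP), NP, NP/(NP\NP), PP/(PP\NP), S/(S\NP)}; S ∉ chart

NO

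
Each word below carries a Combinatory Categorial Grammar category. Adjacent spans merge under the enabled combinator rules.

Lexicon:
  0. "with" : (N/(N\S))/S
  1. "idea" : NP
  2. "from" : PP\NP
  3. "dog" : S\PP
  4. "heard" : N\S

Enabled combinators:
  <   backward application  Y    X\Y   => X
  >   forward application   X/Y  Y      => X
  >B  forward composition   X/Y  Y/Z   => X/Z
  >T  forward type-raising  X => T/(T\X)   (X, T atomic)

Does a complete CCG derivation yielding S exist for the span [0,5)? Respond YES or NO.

(N/(N\S))/S NP PP\NP S\PP N\S
CKY chart[0,5] = {(N/(N\S))/(S\N), N, N/(N\N), NP/(NP\N), PP/(PP\N), S/(S\N)}; S ∉ chart

NO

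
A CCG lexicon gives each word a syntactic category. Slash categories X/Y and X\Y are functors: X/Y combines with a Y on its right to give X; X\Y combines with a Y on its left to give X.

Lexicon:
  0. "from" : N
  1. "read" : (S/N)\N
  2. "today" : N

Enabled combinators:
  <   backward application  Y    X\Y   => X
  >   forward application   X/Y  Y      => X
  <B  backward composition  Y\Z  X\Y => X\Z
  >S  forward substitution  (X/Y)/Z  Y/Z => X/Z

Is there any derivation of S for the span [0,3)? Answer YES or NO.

[0,3] S   >
  [0,2] S/N   <
    [0,1] "from" : N
    [1,2] "read" : (S/N)\N
  [2,3] "today" : N

YES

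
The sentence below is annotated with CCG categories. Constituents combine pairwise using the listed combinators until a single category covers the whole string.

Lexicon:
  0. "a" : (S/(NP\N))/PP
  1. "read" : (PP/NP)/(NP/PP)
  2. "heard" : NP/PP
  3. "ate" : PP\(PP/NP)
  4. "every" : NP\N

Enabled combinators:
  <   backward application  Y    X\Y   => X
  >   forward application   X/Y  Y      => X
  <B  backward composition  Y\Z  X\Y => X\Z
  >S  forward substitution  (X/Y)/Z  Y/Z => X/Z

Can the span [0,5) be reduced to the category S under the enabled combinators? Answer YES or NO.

YES

[0,5] S   >
  [0,4] S/(NP\N)   >
    [0,1] "a" : (S/(NP\N))/PP
    [1,4] PP   <
      [1,3] PP/NP   >
        [1,2] "read" : (PP/NP)/(NP/PP)
        [2,3] "heard" : NP/PP
      [3,4] "ate" : PP\(PP/NP)
  [4,5] "every" : NP\N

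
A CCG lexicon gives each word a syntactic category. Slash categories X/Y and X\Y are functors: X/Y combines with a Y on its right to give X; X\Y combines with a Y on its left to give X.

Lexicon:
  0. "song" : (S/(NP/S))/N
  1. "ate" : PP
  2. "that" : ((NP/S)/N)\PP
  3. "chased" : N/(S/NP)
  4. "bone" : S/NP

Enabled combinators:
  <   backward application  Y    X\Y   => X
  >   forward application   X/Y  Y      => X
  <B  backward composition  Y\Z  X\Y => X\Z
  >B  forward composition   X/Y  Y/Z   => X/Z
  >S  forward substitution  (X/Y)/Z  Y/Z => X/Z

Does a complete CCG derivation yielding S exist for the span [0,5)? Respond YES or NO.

[0,5] S   >
  [0,3] S/N   >S
    [0,1] "song" : (S/(NP/S))/N
    [1,3] (NP/S)/N   <
      [1,2] "ate" : PP
      [2,3] "that" : ((NP/S)/N)\PP
  [3,5] N   >
    [3,4] "chased" : N/(S/NP)
    [4,5] "bone" : S/NP

YES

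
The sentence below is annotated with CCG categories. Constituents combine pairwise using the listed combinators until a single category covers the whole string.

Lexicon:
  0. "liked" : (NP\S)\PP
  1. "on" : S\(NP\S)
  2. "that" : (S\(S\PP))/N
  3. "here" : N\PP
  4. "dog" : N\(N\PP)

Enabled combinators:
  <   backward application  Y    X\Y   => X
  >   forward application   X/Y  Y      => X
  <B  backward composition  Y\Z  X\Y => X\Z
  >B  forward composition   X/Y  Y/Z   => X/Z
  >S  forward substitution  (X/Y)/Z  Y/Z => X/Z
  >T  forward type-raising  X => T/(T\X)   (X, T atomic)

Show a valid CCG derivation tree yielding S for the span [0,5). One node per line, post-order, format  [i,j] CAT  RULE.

[0,5] S   <
  [0,2] S\PP   <B
    [0,1] "liked" : (NP\S)\PP
    [1,2] "on" : S\(NP\S)
  [2,5] S\(S\PP)   >
    [2,3] "that" : (S\(S\PP))/N
    [3,5] N   <
      [3,4] "here" : N\PP
      [4,5] "dog" : N\(N\PP)

[0,1] (NP\S)\PP  lex  "liked"
[1,2] S\(NP\S)  lex  "on"
[0,2] S\PP  <B  k=1
[2,3] (S\(S\PP))/N  lex  "that"
[3,4] N\PP  lex  "here"
[4,5] N\(N\PP)  lex  "dog"
[3,5] N  <  k=4
[2,5] S\(S\PP)  >  k=3
[0,5] S  <  k=2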